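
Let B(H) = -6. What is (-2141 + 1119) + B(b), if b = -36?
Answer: -1028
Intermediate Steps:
(-2141 + 1119) + B(b) = (-2141 + 1119) - 6 = -1022 - 6 = -1028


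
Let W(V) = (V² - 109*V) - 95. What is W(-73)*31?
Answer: 408921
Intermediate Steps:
W(V) = -95 + V² - 109*V
W(-73)*31 = (-95 + (-73)² - 109*(-73))*31 = (-95 + 5329 + 7957)*31 = 13191*31 = 408921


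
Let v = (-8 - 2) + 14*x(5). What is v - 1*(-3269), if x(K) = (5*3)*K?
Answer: 4309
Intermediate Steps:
x(K) = 15*K
v = 1040 (v = (-8 - 2) + 14*(15*5) = -10 + 14*75 = -10 + 1050 = 1040)
v - 1*(-3269) = 1040 - 1*(-3269) = 1040 + 3269 = 4309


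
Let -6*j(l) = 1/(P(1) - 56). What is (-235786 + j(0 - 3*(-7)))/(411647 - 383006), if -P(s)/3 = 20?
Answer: -164107055/19934136 ≈ -8.2325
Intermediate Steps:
P(s) = -60 (P(s) = -3*20 = -60)
j(l) = 1/696 (j(l) = -1/(6*(-60 - 56)) = -1/6/(-116) = -1/6*(-1/116) = 1/696)
(-235786 + j(0 - 3*(-7)))/(411647 - 383006) = (-235786 + 1/696)/(411647 - 383006) = -164107055/696/28641 = -164107055/696*1/28641 = -164107055/19934136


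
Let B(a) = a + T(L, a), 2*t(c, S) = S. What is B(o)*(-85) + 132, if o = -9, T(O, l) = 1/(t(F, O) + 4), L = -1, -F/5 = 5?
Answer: 6109/7 ≈ 872.71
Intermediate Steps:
F = -25 (F = -5*5 = -25)
t(c, S) = S/2
T(O, l) = 1/(4 + O/2) (T(O, l) = 1/(O/2 + 4) = 1/(4 + O/2))
B(a) = 2/7 + a (B(a) = a + 2/(8 - 1) = a + 2/7 = 2/7 + a)
B(o)*(-85) + 132 = (2/7 - 9)*(-85) + 132 = -61/7*(-85) + 132 = 5185/7 + 132 = 6109/7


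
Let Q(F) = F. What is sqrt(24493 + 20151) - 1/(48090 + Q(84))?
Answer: -1/48174 + 2*sqrt(11161) ≈ 211.29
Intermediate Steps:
sqrt(24493 + 20151) - 1/(48090 + Q(84)) = sqrt(24493 + 20151) - 1/(48090 + 84) = sqrt(44644) - 1/48174 = 2*sqrt(11161) - 1*1/48174 = 2*sqrt(11161) - 1/48174 = -1/48174 + 2*sqrt(11161)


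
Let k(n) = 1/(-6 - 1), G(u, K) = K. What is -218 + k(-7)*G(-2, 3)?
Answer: -1529/7 ≈ -218.43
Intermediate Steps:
k(n) = -⅐ (k(n) = 1/(-7) = -⅐)
-218 + k(-7)*G(-2, 3) = -218 - ⅐*3 = -218 - 3/7 = -1529/7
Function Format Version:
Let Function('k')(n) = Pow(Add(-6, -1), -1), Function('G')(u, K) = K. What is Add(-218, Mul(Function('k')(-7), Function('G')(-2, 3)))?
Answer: Rational(-1529, 7) ≈ -218.43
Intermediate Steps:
Function('k')(n) = Rational(-1, 7) (Function('k')(n) = Pow(-7, -1) = Rational(-1, 7))
Add(-218, Mul(Function('k')(-7), Function('G')(-2, 3))) = Add(-218, Mul(Rational(-1, 7), 3)) = Add(-218, Rational(-3, 7)) = Rational(-1529, 7)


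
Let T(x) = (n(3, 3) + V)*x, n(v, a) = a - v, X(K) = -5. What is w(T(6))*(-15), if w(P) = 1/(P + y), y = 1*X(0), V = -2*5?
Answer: 3/13 ≈ 0.23077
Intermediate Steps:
V = -10
y = -5 (y = 1*(-5) = -5)
T(x) = -10*x (T(x) = ((3 - 1*3) - 10)*x = ((3 - 3) - 10)*x = (0 - 10)*x = -10*x)
w(P) = 1/(-5 + P) (w(P) = 1/(P - 5) = 1/(-5 + P))
w(T(6))*(-15) = -15/(-5 - 10*6) = -15/(-5 - 60) = -15/(-65) = -1/65*(-15) = 3/13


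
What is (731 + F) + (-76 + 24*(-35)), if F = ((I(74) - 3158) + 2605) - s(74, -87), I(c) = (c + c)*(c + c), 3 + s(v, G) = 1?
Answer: 21168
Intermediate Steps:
s(v, G) = -2 (s(v, G) = -3 + 1 = -2)
I(c) = 4*c² (I(c) = (2*c)*(2*c) = 4*c²)
F = 21353 (F = ((4*74² - 3158) + 2605) - 1*(-2) = ((4*5476 - 3158) + 2605) + 2 = ((21904 - 3158) + 2605) + 2 = (18746 + 2605) + 2 = 21351 + 2 = 21353)
(731 + F) + (-76 + 24*(-35)) = (731 + 21353) + (-76 + 24*(-35)) = 22084 + (-76 - 840) = 22084 - 916 = 21168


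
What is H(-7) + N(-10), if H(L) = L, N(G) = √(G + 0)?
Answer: -7 + I*√10 ≈ -7.0 + 3.1623*I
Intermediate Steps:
N(G) = √G
H(-7) + N(-10) = -7 + √(-10) = -7 + I*√10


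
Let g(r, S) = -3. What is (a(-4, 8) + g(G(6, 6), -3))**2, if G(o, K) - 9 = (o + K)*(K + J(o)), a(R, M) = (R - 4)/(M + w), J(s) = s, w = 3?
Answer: 1681/121 ≈ 13.893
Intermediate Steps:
a(R, M) = (-4 + R)/(3 + M) (a(R, M) = (R - 4)/(M + 3) = (-4 + R)/(3 + M))
G(o, K) = 9 + (K + o)**2 (G(o, K) = 9 + (o + K)*(K + o) = 9 + (K + o)*(K + o) = 9 + (K + o)**2)
(a(-4, 8) + g(G(6, 6), -3))**2 = ((-4 - 4)/(3 + 8) - 3)**2 = (-8/11 - 3)**2 = (-41/11)**2 = 1681/121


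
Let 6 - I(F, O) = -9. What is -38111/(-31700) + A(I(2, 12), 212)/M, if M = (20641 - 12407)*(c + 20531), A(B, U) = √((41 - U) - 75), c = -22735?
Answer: 38111/31700 - I*√246/18147736 ≈ 1.2022 - 8.6426e-7*I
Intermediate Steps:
I(F, O) = 15 (I(F, O) = 6 - 1*(-9) = 6 + 9 = 15)
A(B, U) = √(-34 - U)
M = -18147736 (M = (20641 - 12407)*(-22735 + 20531) = 8234*(-2204) = -18147736)
-38111/(-31700) + A(I(2, 12), 212)/M = -38111/(-31700) + √(-34 - 1*212)/(-18147736) = -38111*(-1/31700) + √(-34 - 212)*(-1/18147736) = 38111/31700 + √(-246)*(-1/18147736) = 38111/31700 + (I*√246)*(-1/18147736) = 38111/31700 - I*√246/18147736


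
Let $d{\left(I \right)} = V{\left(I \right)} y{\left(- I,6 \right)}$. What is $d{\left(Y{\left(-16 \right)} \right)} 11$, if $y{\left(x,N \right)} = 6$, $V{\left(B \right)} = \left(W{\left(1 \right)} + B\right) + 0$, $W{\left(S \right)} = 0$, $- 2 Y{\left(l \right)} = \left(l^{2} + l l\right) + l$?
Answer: $-16368$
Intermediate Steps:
$Y{\left(l \right)} = - l^{2} - \frac{l}{2}$ ($Y{\left(l \right)} = - \frac{\left(l^{2} + l l\right) + l}{2} = - \frac{\left(l^{2} + l^{2}\right) + l}{2} = - \frac{2 l^{2} + l}{2} = - \frac{l + 2 l^{2}}{2} = - l^{2} - \frac{l}{2}$)
$V{\left(B \right)} = B$ ($V{\left(B \right)} = \left(0 + B\right) + 0 = B + 0 = B$)
$d{\left(I \right)} = 6 I$ ($d{\left(I \right)} = I 6 = 6 I$)
$d{\left(Y{\left(-16 \right)} \right)} 11 = 6 \left(\left(-1\right) \left(-16\right) \left(\frac{1}{2} - 16\right)\right) 11 = 6 \left(\left(-1\right) \left(-16\right) \left(- \frac{31}{2}\right)\right) 11 = 6 \left(-248\right) 11 = \left(-1488\right) 11 = -16368$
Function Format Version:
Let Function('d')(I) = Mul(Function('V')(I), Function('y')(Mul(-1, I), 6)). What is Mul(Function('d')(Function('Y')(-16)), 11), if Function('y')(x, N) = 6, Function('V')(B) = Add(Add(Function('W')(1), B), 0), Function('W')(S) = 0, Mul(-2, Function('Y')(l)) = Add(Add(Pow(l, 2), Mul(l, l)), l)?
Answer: -16368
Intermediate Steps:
Function('Y')(l) = Add(Mul(-1, Pow(l, 2)), Mul(Rational(-1, 2), l)) (Function('Y')(l) = Mul(Rational(-1, 2), Add(Add(Pow(l, 2), Mul(l, l)), l)) = Mul(Rational(-1, 2), Add(Add(Pow(l, 2), Pow(l, 2)), l)) = Mul(Rational(-1, 2), Add(Mul(2, Pow(l, 2)), l)) = Mul(Rational(-1, 2), Add(l, Mul(2, Pow(l, 2)))) = Add(Mul(-1, Pow(l, 2)), Mul(Rational(-1, 2), l)))
Function('V')(B) = B (Function('V')(B) = Add(Add(0, B), 0) = Add(B, 0) = B)
Function('d')(I) = Mul(6, I) (Function('d')(I) = Mul(I, 6) = Mul(6, I))
Mul(Function('d')(Function('Y')(-16)), 11) = Mul(Mul(6, Mul(-1, -16, Add(Rational(1, 2), -16))), 11) = Mul(Mul(6, Mul(-1, -16, Rational(-31, 2))), 11) = Mul(Mul(6, -248), 11) = Mul(-1488, 11) = -16368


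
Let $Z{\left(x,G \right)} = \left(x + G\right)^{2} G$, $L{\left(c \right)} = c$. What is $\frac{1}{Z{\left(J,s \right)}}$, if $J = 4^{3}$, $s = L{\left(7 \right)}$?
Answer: $\frac{1}{35287} \approx 2.8339 \cdot 10^{-5}$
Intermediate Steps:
$s = 7$
$J = 64$
$Z{\left(x,G \right)} = G \left(G + x\right)^{2}$ ($Z{\left(x,G \right)} = \left(G + x\right)^{2} G = G \left(G + x\right)^{2}$)
$\frac{1}{Z{\left(J,s \right)}} = \frac{1}{7 \left(7 + 64\right)^{2}} = \frac{1}{7 \cdot 71^{2}} = \frac{1}{7 \cdot 5041} = \frac{1}{35287}$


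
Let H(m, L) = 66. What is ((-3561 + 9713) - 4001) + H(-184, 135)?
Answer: 2217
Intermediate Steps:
((-3561 + 9713) - 4001) + H(-184, 135) = ((-3561 + 9713) - 4001) + 66 = (6152 - 4001) + 66 = 2151 + 66 = 2217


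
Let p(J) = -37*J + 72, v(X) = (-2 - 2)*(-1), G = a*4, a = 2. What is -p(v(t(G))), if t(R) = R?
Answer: 76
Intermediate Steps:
G = 8 (G = 2*4 = 8)
v(X) = 4 (v(X) = -4*(-1) = 4)
p(J) = 72 - 37*J
-p(v(t(G))) = -(72 - 37*4) = -(72 - 148) = -1*(-76) = 76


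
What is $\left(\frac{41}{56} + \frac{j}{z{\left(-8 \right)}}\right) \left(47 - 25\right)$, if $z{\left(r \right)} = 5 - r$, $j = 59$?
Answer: $\frac{42207}{364} \approx 115.95$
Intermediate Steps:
$\left(\frac{41}{56} + \frac{j}{z{\left(-8 \right)}}\right) \left(47 - 25\right) = \left(\frac{41}{56} + \frac{59}{5 - -8}\right) \left(47 - 25\right) = \left(41 \cdot \frac{1}{56} + \frac{59}{5 + 8}\right) 22 = \left(\frac{41}{56} + \frac{59}{13}\right) 22 = \frac{3837}{728} \cdot 22 = \frac{42207}{364}$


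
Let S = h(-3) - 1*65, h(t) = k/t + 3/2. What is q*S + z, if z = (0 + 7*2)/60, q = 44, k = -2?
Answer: -82933/30 ≈ -2764.4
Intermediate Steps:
h(t) = 3/2 - 2/t (h(t) = -2/t + 3/2 = 3/2 - 2/t)
S = -377/6 (S = (3/2 - 2/(-3)) - 1*65 = (3/2 - 2*(-⅓)) - 65 = (3/2 + ⅔) - 65 = 13/6 - 65 = -377/6 ≈ -62.833)
z = 7/30 (z = (0 + 14)*(1/60) = 14*(1/60) = 7/30 ≈ 0.23333)
q*S + z = 44*(-377/6) + 7/30 = -8294/3 + 7/30 = -82933/30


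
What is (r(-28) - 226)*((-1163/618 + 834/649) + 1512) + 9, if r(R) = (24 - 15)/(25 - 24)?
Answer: -131541054415/401082 ≈ -3.2797e+5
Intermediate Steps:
r(R) = 9 (r(R) = 9/1 = 9*1 = 9)
(r(-28) - 226)*((-1163/618 + 834/649) + 1512) + 9 = (9 - 226)*((-1163/618 + 834/649) + 1512) + 9 = -217*((-1163*1/618 + 834*(1/649)) + 1512) + 9 = -217*((-1163/618 + 834/649) + 1512) + 9 = -217*(-239375/401082 + 1512) + 9 = -217*606196609/401082 + 9 = -131544664153/401082 + 9 = -131541054415/401082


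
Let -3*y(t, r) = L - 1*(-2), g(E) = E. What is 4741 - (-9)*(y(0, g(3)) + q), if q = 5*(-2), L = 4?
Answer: 4633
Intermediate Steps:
y(t, r) = -2 (y(t, r) = -(4 - 1*(-2))/3 = -(4 + 2)/3 = -⅓*6 = -2)
q = -10
4741 - (-9)*(y(0, g(3)) + q) = 4741 - (-9)*(-2 - 10) = 4741 - (-9)*(-12) = 4741 - 1*108 = 4741 - 108 = 4633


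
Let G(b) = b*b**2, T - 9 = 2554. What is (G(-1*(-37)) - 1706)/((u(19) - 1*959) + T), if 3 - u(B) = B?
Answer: 48947/1588 ≈ 30.823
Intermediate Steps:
T = 2563 (T = 9 + 2554 = 2563)
u(B) = 3 - B
G(b) = b**3
(G(-1*(-37)) - 1706)/((u(19) - 1*959) + T) = ((-1*(-37))**3 - 1706)/(((3 - 1*19) - 1*959) + 2563) = (37**3 - 1706)/(((3 - 19) - 959) + 2563) = (50653 - 1706)/((-16 - 959) + 2563) = 48947/(-975 + 2563) = 48947/1588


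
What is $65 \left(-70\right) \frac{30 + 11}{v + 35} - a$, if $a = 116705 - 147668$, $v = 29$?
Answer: $\frac{897541}{32} \approx 28048.0$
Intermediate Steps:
$a = -30963$
$65 \left(-70\right) \frac{30 + 11}{v + 35} - a = 65 \left(-70\right) \frac{30 + 11}{29 + 35} - -30963 = - 4550 \cdot \frac{41}{64} + 30963 = - 4550 \cdot 41 \cdot \frac{1}{64} + 30963 = \left(-4550\right) \frac{41}{64} + 30963 = - \frac{93275}{32} + 30963 = \frac{897541}{32}$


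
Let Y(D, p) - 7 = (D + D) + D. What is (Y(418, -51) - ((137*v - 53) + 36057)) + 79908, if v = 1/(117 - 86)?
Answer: 1399978/31 ≈ 45161.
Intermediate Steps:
Y(D, p) = 7 + 3*D (Y(D, p) = 7 + ((D + D) + D) = 7 + (2*D + D) = 7 + 3*D)
v = 1/31 ≈ 0.032258
(Y(418, -51) - ((137*v - 53) + 36057)) + 79908 = ((7 + 3*418) - ((137*(1/31) - 53) + 36057)) + 79908 = ((7 + 1254) - ((137/31 - 53) + 36057)) + 79908 = (1261 - (-1506/31 + 36057)) + 79908 = (1261 - 1*1116261/31) + 79908 = (1261 - 1116261/31) + 79908 = -1077170/31 + 79908 = 1399978/31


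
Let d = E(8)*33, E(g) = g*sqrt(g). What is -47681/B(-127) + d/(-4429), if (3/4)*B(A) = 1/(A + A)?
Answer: 18166461/2 - 528*sqrt(2)/4429 ≈ 9.0832e+6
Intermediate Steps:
B(A) = 2/(3*A) (B(A) = 4/(3*(A + A)) = 4/(3*((2*A))) = 4*(1/(2*A))/3 = 2/(3*A))
E(g) = g**(3/2)
d = 528*sqrt(2) (d = 8**(3/2)*33 = (16*sqrt(2))*33 = 528*sqrt(2) ≈ 746.71)
-47681/B(-127) + d/(-4429) = -47681/((2/3)/(-127)) + (528*sqrt(2))/(-4429) = -47681/((2/3)*(-1/127)) + (528*sqrt(2))*(-1/4429) = -47681/(-2/381) - 528*sqrt(2)/4429 = -47681*(-381/2) - 528*sqrt(2)/4429 = 18166461/2 - 528*sqrt(2)/4429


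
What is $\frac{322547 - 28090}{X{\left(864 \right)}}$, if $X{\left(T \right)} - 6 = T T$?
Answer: $\frac{294457}{746502} \approx 0.39445$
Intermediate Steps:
$X{\left(T \right)} = 6 + T^{2}$ ($X{\left(T \right)} = 6 + T T = 6 + T^{2}$)
$\frac{322547 - 28090}{X{\left(864 \right)}} = \frac{322547 - 28090}{6 + 864^{2}} = \frac{294457}{6 + 746496} = \frac{294457}{746502}$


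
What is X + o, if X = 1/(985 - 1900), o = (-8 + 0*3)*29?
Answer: -212281/915 ≈ -232.00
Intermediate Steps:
o = -232 (o = (-8 + 0)*29 = -8*29 = -232)
X = -1/915 (X = 1/(-915) = -1/915 ≈ -0.0010929)
X + o = -1/915 - 232 = -212281/915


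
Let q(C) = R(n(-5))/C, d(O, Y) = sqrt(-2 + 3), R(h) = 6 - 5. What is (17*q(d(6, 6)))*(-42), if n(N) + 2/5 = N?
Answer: -714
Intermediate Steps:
n(N) = -2/5 + N
R(h) = 1
d(O, Y) = 1 (d(O, Y) = sqrt(1) = 1)
q(C) = 1/C
(17*q(d(6, 6)))*(-42) = (17/1)*(-42) = (17*1)*(-42) = 17*(-42) = -714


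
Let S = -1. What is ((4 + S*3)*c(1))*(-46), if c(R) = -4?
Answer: 184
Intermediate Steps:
((4 + S*3)*c(1))*(-46) = ((4 - 1*3)*(-4))*(-46) = ((4 - 3)*(-4))*(-46) = (1*(-4))*(-46) = -4*(-46) = 184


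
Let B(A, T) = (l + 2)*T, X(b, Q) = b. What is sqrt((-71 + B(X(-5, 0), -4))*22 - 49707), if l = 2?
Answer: I*sqrt(51621) ≈ 227.2*I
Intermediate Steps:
B(A, T) = 4*T (B(A, T) = (2 + 2)*T = 4*T)
sqrt((-71 + B(X(-5, 0), -4))*22 - 49707) = sqrt((-71 + 4*(-4))*22 - 49707) = sqrt((-71 - 16)*22 - 49707) = sqrt(-87*22 - 49707) = sqrt(-1914 - 49707) = sqrt(-51621) = I*sqrt(51621)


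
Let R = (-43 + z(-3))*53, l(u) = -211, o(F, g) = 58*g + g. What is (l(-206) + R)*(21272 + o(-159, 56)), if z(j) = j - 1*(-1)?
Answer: -63799296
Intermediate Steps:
z(j) = 1 + j (z(j) = j + 1 = 1 + j)
o(F, g) = 59*g
R = -2385 (R = (-43 + (1 - 3))*53 = (-43 - 2)*53 = -45*53 = -2385)
(l(-206) + R)*(21272 + o(-159, 56)) = (-211 - 2385)*(21272 + 59*56) = -2596*(21272 + 3304) = -2596*24576 = -63799296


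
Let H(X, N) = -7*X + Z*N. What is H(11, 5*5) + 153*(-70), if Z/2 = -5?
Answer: -11037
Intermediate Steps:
Z = -10 (Z = 2*(-5) = -10)
H(X, N) = -10*N - 7*X (H(X, N) = -7*X - 10*N = -10*N - 7*X)
H(11, 5*5) + 153*(-70) = (-50*5 - 7*11) + 153*(-70) = (-10*25 - 77) - 10710 = (-250 - 77) - 10710 = -327 - 10710 = -11037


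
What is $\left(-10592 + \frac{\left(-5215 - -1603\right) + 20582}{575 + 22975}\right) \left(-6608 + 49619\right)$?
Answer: $- \frac{357600092031}{785} \approx -4.5554 \cdot 10^{8}$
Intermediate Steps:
$\left(-10592 + \frac{\left(-5215 - -1603\right) + 20582}{575 + 22975}\right) \left(-6608 + 49619\right) = \left(-10592 + \frac{\left(-5215 + 1603\right) + 20582}{23550}\right) 43011 = \left(-10592 + \left(-3612 + 20582\right) \frac{1}{23550}\right) 43011 = \left(-10592 + 16970 \cdot \frac{1}{23550}\right) 43011 = \left(-10592 + \frac{1697}{2355}\right) 43011 = \left(- \frac{24942463}{2355}\right) 43011 = - \frac{357600092031}{785}$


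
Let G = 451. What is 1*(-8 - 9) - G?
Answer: -468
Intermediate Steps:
1*(-8 - 9) - G = 1*(-8 - 9) - 1*451 = 1*(-17) - 451 = -17 - 451 = -468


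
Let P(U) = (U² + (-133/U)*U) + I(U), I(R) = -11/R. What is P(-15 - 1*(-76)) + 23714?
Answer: 1665411/61 ≈ 27302.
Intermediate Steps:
P(U) = -133 + U² - 11/U (P(U) = (U² + (-133/U)*U) - 11/U = (U² - 133) - 11/U = (-133 + U²) - 11/U = -133 + U² - 11/U)
P(-15 - 1*(-76)) + 23714 = (-133 + (-15 - 1*(-76))² - 11/(-15 - 1*(-76))) + 23714 = (-133 + (-15 + 76)² - 11/(-15 + 76)) + 23714 = (-133 + 61² - 11/61) + 23714 = (-133 + 3721 - 11*1/61) + 23714 = (-133 + 3721 - 11/61) + 23714 = 218857/61 + 23714 = 1665411/61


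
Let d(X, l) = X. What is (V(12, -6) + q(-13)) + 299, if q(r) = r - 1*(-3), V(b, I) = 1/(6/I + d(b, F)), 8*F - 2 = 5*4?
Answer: 3180/11 ≈ 289.09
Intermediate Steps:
F = 11/4 (F = ¼ + (5*4)/8 = ¼ + (⅛)*20 = ¼ + 5/2 = 11/4 ≈ 2.7500)
V(b, I) = 1/(b + 6/I) (V(b, I) = 1/(6/I + b) = 1/(b + 6/I))
q(r) = 3 + r (q(r) = r + 3 = 3 + r)
(V(12, -6) + q(-13)) + 299 = (-6/(6 - 6*12) + (3 - 13)) + 299 = (-6/(6 - 72) - 10) + 299 = (-6/(-66) - 10) + 299 = (-6*(-1/66) - 10) + 299 = (1/11 - 10) + 299 = -109/11 + 299 = 3180/11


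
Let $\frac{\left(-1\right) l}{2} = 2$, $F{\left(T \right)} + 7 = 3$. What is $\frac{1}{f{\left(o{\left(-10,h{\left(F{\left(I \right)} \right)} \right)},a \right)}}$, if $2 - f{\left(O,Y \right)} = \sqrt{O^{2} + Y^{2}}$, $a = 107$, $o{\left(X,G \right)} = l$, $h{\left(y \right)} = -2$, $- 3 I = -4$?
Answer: $- \frac{2}{11461} - \frac{\sqrt{11465}}{11461} \approx -0.009517$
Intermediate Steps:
$I = \frac{4}{3}$ ($I = \left(- \frac{1}{3}\right) \left(-4\right) = \frac{4}{3} \approx 1.3333$)
$F{\left(T \right)} = -4$ ($F{\left(T \right)} = -7 + 3 = -4$)
$l = -4$ ($l = \left(-2\right) 2 = -4$)
$o{\left(X,G \right)} = -4$
$f{\left(O,Y \right)} = 2 - \sqrt{O^{2} + Y^{2}}$
$\frac{1}{f{\left(o{\left(-10,h{\left(F{\left(I \right)} \right)} \right)},a \right)}} = \frac{1}{2 - \sqrt{\left(-4\right)^{2} + 107^{2}}} = \frac{1}{2 - \sqrt{16 + 11449}} = \frac{1}{2 - \sqrt{11465}}$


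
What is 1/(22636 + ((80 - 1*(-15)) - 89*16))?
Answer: 1/21307 ≈ 4.6933e-5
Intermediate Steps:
1/(22636 + ((80 - 1*(-15)) - 89*16)) = 1/(22636 + ((80 + 15) - 1424)) = 1/(22636 + (95 - 1424)) = 1/(22636 - 1329) = 1/21307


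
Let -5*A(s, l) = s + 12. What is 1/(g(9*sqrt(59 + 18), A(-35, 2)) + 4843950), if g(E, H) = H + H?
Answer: 5/24219796 ≈ 2.0644e-7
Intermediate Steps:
A(s, l) = -12/5 - s/5 (A(s, l) = -(s + 12)/5 = -(12 + s)/5 = -12/5 - s/5)
g(E, H) = 2*H
1/(g(9*sqrt(59 + 18), A(-35, 2)) + 4843950) = 1/(2*(-12/5 - 1/5*(-35)) + 4843950) = 1/(2*(-12/5 + 7) + 4843950) = 1/(2*(23/5) + 4843950) = 1/(46/5 + 4843950) = 1/(24219796/5) = 5/24219796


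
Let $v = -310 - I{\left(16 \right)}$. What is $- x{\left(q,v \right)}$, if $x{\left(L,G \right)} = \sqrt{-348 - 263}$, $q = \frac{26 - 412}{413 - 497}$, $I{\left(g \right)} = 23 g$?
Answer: $- i \sqrt{611} \approx - 24.718 i$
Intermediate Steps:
$q = \frac{193}{42}$ ($q = - \frac{386}{-84} = \left(-386\right) \left(- \frac{1}{84}\right) = \frac{193}{42} \approx 4.5952$)
$v = -678$ ($v = -310 - 23 \cdot 16 = -310 - 368 = -678$)
$x{\left(L,G \right)} = i \sqrt{611}$ ($x{\left(L,G \right)} = \sqrt{-611} = i \sqrt{611}$)
$- x{\left(q,v \right)} = - i \sqrt{611}$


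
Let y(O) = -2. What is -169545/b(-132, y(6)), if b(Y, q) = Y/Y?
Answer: -169545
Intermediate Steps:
b(Y, q) = 1
-169545/b(-132, y(6)) = -169545/1 = -169545*1 = -169545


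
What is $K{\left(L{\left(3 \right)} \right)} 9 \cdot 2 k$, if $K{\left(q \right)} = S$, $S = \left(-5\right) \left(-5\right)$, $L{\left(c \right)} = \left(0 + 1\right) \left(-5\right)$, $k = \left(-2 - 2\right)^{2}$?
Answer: $7200$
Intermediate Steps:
$k = 16$ ($k = \left(-4\right)^{2} = 16$)
$L{\left(c \right)} = -5$ ($L{\left(c \right)} = 1 \left(-5\right) = -5$)
$S = 25$
$K{\left(q \right)} = 25$
$K{\left(L{\left(3 \right)} \right)} 9 \cdot 2 k = 25 \cdot 9 \cdot 2 \cdot 16 = 25 \cdot 18 \cdot 16 = 450 \cdot 16 = 7200$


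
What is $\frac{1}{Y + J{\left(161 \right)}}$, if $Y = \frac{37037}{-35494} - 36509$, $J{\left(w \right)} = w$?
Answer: $- \frac{35494}{1290172949} \approx -2.7511 \cdot 10^{-5}$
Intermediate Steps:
$Y = - \frac{1295887483}{35494}$ ($Y = 37037 \left(- \frac{1}{35494}\right) - 36509 = - \frac{37037}{35494} - 36509 = - \frac{1295887483}{35494} \approx -36510.0$)
$\frac{1}{Y + J{\left(161 \right)}} = \frac{1}{- \frac{1295887483}{35494} + 161} = \frac{1}{- \frac{1290172949}{35494}} = - \frac{35494}{1290172949}$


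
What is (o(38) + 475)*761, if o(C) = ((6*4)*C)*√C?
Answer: 361475 + 694032*√38 ≈ 4.6398e+6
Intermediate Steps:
o(C) = 24*C^(3/2) (o(C) = (24*C)*√C = 24*C^(3/2))
(o(38) + 475)*761 = (24*38^(3/2) + 475)*761 = (24*(38*√38) + 475)*761 = (912*√38 + 475)*761 = (475 + 912*√38)*761 = 361475 + 694032*√38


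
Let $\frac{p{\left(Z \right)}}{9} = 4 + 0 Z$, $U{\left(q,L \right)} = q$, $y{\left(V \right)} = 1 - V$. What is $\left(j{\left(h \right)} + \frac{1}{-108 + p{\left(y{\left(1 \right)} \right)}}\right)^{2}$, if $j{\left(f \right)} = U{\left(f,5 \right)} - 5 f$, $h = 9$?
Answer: $\frac{6723649}{5184} \approx 1297.0$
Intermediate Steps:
$p{\left(Z \right)} = 36$ ($p{\left(Z \right)} = 9 \left(4 + 0 Z\right) = 9 \left(4 + 0\right) = 9 \cdot 4 = 36$)
$j{\left(f \right)} = - 4 f$ ($j{\left(f \right)} = f - 5 f = - 4 f$)
$\left(j{\left(h \right)} + \frac{1}{-108 + p{\left(y{\left(1 \right)} \right)}}\right)^{2} = \left(\left(-4\right) 9 + \frac{1}{-108 + 36}\right)^{2} = \left(-36 + \frac{1}{-72}\right)^{2} = \left(-36 - \frac{1}{72}\right)^{2} = \left(- \frac{2593}{72}\right)^{2} = \frac{6723649}{5184}$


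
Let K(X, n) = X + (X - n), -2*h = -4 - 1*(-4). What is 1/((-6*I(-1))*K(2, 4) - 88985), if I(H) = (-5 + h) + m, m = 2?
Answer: -1/88985 ≈ -1.1238e-5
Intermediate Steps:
h = 0 (h = -(-4 - 1*(-4))/2 = -(-4 + 4)/2 = -1/2*0 = 0)
I(H) = -3 (I(H) = (-5 + 0) + 2 = -5 + 2 = -3)
K(X, n) = -n + 2*X
1/((-6*I(-1))*K(2, 4) - 88985) = 1/((-6*(-3))*(-1*4 + 2*2) - 88985) = 1/(18*(-4 + 4) - 88985) = 1/(18*0 - 88985) = 1/(0 - 88985) = 1/(-88985) = -1/88985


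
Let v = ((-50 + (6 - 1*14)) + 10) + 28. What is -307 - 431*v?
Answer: 8313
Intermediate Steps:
v = -20 (v = ((-50 + (6 - 14)) + 10) + 28 = ((-50 - 8) + 10) + 28 = (-58 + 10) + 28 = -48 + 28 = -20)
-307 - 431*v = -307 - 431*(-20) = -307 + 8620 = 8313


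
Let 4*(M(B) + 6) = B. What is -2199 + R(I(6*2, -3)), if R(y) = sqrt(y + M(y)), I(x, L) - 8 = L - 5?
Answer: -2199 + I*sqrt(6) ≈ -2199.0 + 2.4495*I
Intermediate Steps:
M(B) = -6 + B/4
I(x, L) = 3 + L (I(x, L) = 8 + (L - 5) = 8 + (-5 + L) = 3 + L)
R(y) = sqrt(-6 + 5*y/4) (R(y) = sqrt(y + (-6 + y/4)) = sqrt(-6 + 5*y/4))
-2199 + R(I(6*2, -3)) = -2199 + sqrt(-24 + 5*(3 - 3))/2 = -2199 + sqrt(-24 + 5*0)/2 = -2199 + sqrt(-24 + 0)/2 = -2199 + sqrt(-24)/2 = -2199 + (2*I*sqrt(6))/2 = -2199 + I*sqrt(6)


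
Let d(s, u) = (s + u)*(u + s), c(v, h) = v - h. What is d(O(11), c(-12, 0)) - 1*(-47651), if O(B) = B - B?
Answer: 47795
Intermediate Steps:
O(B) = 0
d(s, u) = (s + u)² (d(s, u) = (s + u)*(s + u) = (s + u)²)
d(O(11), c(-12, 0)) - 1*(-47651) = (0 + (-12 - 1*0))² - 1*(-47651) = (0 + (-12 + 0))² + 47651 = (0 - 12)² + 47651 = (-12)² + 47651 = 144 + 47651 = 47795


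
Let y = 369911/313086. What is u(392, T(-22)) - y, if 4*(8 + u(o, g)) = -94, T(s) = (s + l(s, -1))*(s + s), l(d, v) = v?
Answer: -5116060/156543 ≈ -32.682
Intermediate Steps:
T(s) = 2*s*(-1 + s) (T(s) = (s - 1)*(s + s) = (-1 + s)*(2*s) = 2*s*(-1 + s))
y = 369911/313086 (y = 369911*(1/313086) = 369911/313086 ≈ 1.1815)
u(o, g) = -63/2 (u(o, g) = -8 + (1/4)*(-94) = -8 - 47/2 = -63/2)
u(392, T(-22)) - y = -63/2 - 1*369911/313086 = -63/2 - 369911/313086 = -5116060/156543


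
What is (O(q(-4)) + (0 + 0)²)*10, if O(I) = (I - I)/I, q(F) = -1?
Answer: 0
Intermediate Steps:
O(I) = 0 (O(I) = 0/I = 0)
(O(q(-4)) + (0 + 0)²)*10 = (0 + (0 + 0)²)*10 = (0 + 0²)*10 = (0 + 0)*10 = 0*10 = 0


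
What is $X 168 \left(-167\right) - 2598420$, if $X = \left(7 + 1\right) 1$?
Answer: $-2822868$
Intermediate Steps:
$X = 8$ ($X = 8 \cdot 1 = 8$)
$X 168 \left(-167\right) - 2598420 = 8 \cdot 168 \left(-167\right) - 2598420 = 1344 \left(-167\right) - 2598420 = -224448 - 2598420 = -2822868$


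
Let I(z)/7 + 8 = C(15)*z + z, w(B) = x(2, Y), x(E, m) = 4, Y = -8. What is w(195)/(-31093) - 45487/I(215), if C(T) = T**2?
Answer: -1415687587/10573920882 ≈ -0.13388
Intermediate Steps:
w(B) = 4
I(z) = -56 + 1582*z (I(z) = -56 + 7*(15**2*z + z) = -56 + 7*(225*z + z) = -56 + 7*(226*z) = -56 + 1582*z)
w(195)/(-31093) - 45487/I(215) = 4/(-31093) - 45487/(-56 + 1582*215) = 4*(-1/31093) - 45487/(-56 + 340130) = -4/31093 - 45487/340074 = -1415687587/10573920882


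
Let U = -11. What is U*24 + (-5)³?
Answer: -389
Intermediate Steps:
U*24 + (-5)³ = -11*24 + (-5)³ = -264 - 125 = -389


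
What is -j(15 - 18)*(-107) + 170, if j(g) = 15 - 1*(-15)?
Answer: 3380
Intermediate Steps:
j(g) = 30 (j(g) = 15 + 15 = 30)
-j(15 - 18)*(-107) + 170 = -1*30*(-107) + 170 = -30*(-107) + 170 = 3210 + 170 = 3380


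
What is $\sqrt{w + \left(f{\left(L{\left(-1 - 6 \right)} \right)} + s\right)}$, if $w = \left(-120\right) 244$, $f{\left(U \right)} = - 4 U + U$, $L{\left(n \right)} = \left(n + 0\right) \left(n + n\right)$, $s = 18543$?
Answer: $i \sqrt{11031} \approx 105.03 i$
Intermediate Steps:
$L{\left(n \right)} = 2 n^{2}$ ($L{\left(n \right)} = n 2 n = 2 n^{2}$)
$f{\left(U \right)} = - 3 U$
$w = -29280$
$\sqrt{w + \left(f{\left(L{\left(-1 - 6 \right)} \right)} + s\right)} = \sqrt{-29280 + \left(- 3 \cdot 2 \left(-1 - 6\right)^{2} + 18543\right)} = \sqrt{-29280 + \left(- 3 \cdot 2 \left(-7\right)^{2} + 18543\right)} = \sqrt{-29280 + \left(- 3 \cdot 2 \cdot 49 + 18543\right)} = \sqrt{-29280 + \left(\left(-3\right) 98 + 18543\right)} = \sqrt{-29280 + \left(-294 + 18543\right)} = \sqrt{-29280 + 18249} = \sqrt{-11031} = i \sqrt{11031}$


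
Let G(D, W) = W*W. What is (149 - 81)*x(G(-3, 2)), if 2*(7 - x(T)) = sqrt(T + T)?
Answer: 476 - 68*sqrt(2) ≈ 379.83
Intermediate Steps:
G(D, W) = W**2
x(T) = 7 - sqrt(2)*sqrt(T)/2 (x(T) = 7 - sqrt(T + T)/2 = 7 - sqrt(2)*sqrt(T)/2)
(149 - 81)*x(G(-3, 2)) = (149 - 81)*(7 - sqrt(2)*sqrt(2**2)/2) = 68*(7 - sqrt(2)*sqrt(4)/2) = 68*(7 - 1/2*sqrt(2)*2) = 68*(7 - sqrt(2)) = 476 - 68*sqrt(2)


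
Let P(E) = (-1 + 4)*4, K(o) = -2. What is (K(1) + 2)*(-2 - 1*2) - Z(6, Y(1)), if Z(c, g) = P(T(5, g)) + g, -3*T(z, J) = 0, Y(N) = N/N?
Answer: -13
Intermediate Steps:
Y(N) = 1
T(z, J) = 0 (T(z, J) = -⅓*0 = 0)
P(E) = 12 (P(E) = 3*4 = 12)
Z(c, g) = 12 + g
(K(1) + 2)*(-2 - 1*2) - Z(6, Y(1)) = (-2 + 2)*(-2 - 1*2) - (12 + 1) = 0*(-2 - 2) - 1*13 = 0*(-4) - 13 = 0 - 13 = -13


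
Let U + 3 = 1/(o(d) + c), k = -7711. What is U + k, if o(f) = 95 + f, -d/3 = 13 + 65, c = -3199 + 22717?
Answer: -149489605/19379 ≈ -7714.0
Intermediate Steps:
c = 19518
d = -234 (d = -3*(13 + 65) = -3*78 = -234)
U = -58136/19379 (U = -3 + 1/((95 - 234) + 19518) = -3 + 1/(-139 + 19518) = -3 + 1/19379 = -58136/19379 ≈ -2.9999)
U + k = -58136/19379 - 7711 = -149489605/19379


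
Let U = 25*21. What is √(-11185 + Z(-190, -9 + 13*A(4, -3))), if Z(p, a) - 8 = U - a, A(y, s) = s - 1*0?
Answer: 2*I*√2651 ≈ 102.98*I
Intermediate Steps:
A(y, s) = s (A(y, s) = s + 0 = s)
U = 525
Z(p, a) = 533 - a (Z(p, a) = 8 + (525 - a) = 533 - a)
√(-11185 + Z(-190, -9 + 13*A(4, -3))) = √(-11185 + (533 - (-9 + 13*(-3)))) = √(-11185 + (533 - (-9 - 39))) = √(-11185 + (533 - 1*(-48))) = √(-11185 + (533 + 48)) = √(-11185 + 581) = √(-10604) = 2*I*√2651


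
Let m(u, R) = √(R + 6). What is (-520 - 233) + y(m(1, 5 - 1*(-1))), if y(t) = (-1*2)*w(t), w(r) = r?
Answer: -753 - 4*√3 ≈ -759.93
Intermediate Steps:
m(u, R) = √(6 + R)
y(t) = -2*t (y(t) = (-1*2)*t = -2*t)
(-520 - 233) + y(m(1, 5 - 1*(-1))) = (-520 - 233) - 2*√(6 + (5 - 1*(-1))) = -753 - 2*√(6 + (5 + 1)) = -753 - 2*√(6 + 6) = -753 - 4*√3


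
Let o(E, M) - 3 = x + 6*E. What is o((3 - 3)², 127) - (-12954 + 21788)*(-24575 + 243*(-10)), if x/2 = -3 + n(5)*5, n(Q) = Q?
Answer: 238562217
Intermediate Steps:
x = 44 (x = 2*(-3 + 5*5) = 2*(-3 + 25) = 2*22 = 44)
o(E, M) = 47 + 6*E (o(E, M) = 3 + (44 + 6*E) = 47 + 6*E)
o((3 - 3)², 127) - (-12954 + 21788)*(-24575 + 243*(-10)) = (47 + 6*(3 - 3)²) - (-12954 + 21788)*(-24575 + 243*(-10)) = (47 + 6*0²) - 8834*(-24575 - 2430) = (47 + 6*0) - 8834*(-27005) = (47 + 0) - 1*(-238562170) = 47 + 238562170 = 238562217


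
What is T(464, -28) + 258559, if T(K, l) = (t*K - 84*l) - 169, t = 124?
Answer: 318278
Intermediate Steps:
T(K, l) = -169 - 84*l + 124*K (T(K, l) = (124*K - 84*l) - 169 = (-84*l + 124*K) - 169 = -169 - 84*l + 124*K)
T(464, -28) + 258559 = (-169 - 84*(-28) + 124*464) + 258559 = (-169 + 2352 + 57536) + 258559 = 59719 + 258559 = 318278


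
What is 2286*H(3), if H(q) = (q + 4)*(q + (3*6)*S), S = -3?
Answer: -816102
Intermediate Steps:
H(q) = (-54 + q)*(4 + q) (H(q) = (q + 4)*(q + (3*6)*(-3)) = (4 + q)*(q + 18*(-3)) = (4 + q)*(q - 54) = (4 + q)*(-54 + q) = (-54 + q)*(4 + q))
2286*H(3) = 2286*(-216 + 3² - 50*3) = 2286*(-216 + 9 - 150) = 2286*(-357) = -816102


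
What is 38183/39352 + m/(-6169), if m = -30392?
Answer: 1431536911/242762488 ≈ 5.8969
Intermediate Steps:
38183/39352 + m/(-6169) = 38183/39352 - 30392/(-6169) = 38183*(1/39352) - 30392*(-1/6169) = 38183/39352 + 30392/6169 = 1431536911/242762488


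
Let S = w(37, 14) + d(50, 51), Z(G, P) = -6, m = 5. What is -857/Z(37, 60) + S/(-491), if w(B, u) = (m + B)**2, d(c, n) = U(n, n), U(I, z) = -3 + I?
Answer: 409915/2946 ≈ 139.14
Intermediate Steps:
d(c, n) = -3 + n
w(B, u) = (5 + B)**2
S = 1812 (S = (5 + 37)**2 + (-3 + 51) = 42**2 + 48 = 1764 + 48 = 1812)
-857/Z(37, 60) + S/(-491) = -857/(-6) + 1812/(-491) = -857*(-1/6) + 1812*(-1/491) = 857/6 - 1812/491 = 409915/2946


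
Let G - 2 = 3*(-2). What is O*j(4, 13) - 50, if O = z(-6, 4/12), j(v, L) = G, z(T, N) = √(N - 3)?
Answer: -50 - 8*I*√6/3 ≈ -50.0 - 6.532*I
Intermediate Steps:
z(T, N) = √(-3 + N)
G = -4 (G = 2 + 3*(-2) = 2 - 6 = -4)
j(v, L) = -4
O = 2*I*√6/3 (O = √(-3 + 4/12) = √(-3 + 4*(1/12)) = √(-3 + ⅓) = √(-8/3) = 2*I*√6/3 ≈ 1.633*I)
O*j(4, 13) - 50 = (2*I*√6/3)*(-4) - 50 = -8*I*√6/3 - 50 = -50 - 8*I*√6/3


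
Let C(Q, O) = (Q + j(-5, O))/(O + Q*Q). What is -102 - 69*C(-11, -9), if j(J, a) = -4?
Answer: -10389/112 ≈ -92.759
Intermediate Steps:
C(Q, O) = (-4 + Q)/(O + Q²) (C(Q, O) = (Q - 4)/(O + Q*Q) = (-4 + Q)/(O + Q²))
-102 - 69*C(-11, -9) = -102 - 69*(-4 - 11)/(-9 + (-11)²) = -102 - 69*(-15)/(-9 + 121) = -102 - 69*(-15)/112 = -102 - 69*(-15/112) = -102 + 1035/112 = -10389/112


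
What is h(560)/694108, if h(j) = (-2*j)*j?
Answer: -156800/173527 ≈ -0.90361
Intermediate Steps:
h(j) = -2*j²
h(560)/694108 = -2*560²/694108 = -2*313600*(1/694108) = -627200*1/694108 = -156800/173527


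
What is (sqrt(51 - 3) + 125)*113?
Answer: 14125 + 452*sqrt(3) ≈ 14908.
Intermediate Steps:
(sqrt(51 - 3) + 125)*113 = (sqrt(48) + 125)*113 = (4*sqrt(3) + 125)*113 = (125 + 4*sqrt(3))*113 = 14125 + 452*sqrt(3)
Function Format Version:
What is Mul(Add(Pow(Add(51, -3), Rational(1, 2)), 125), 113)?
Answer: Add(14125, Mul(452, Pow(3, Rational(1, 2)))) ≈ 14908.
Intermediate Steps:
Mul(Add(Pow(Add(51, -3), Rational(1, 2)), 125), 113) = Mul(Add(Pow(48, Rational(1, 2)), 125), 113) = Mul(Add(Mul(4, Pow(3, Rational(1, 2))), 125), 113) = Mul(Add(125, Mul(4, Pow(3, Rational(1, 2)))), 113) = Add(14125, Mul(452, Pow(3, Rational(1, 2))))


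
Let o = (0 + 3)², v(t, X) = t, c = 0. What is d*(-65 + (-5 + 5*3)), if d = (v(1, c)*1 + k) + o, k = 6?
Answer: -880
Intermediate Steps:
o = 9 (o = 3² = 9)
d = 16 (d = (1*1 + 6) + 9 = (1 + 6) + 9 = 7 + 9 = 16)
d*(-65 + (-5 + 5*3)) = 16*(-65 + (-5 + 5*3)) = 16*(-65 + (-5 + 15)) = 16*(-65 + 10) = 16*(-55) = -880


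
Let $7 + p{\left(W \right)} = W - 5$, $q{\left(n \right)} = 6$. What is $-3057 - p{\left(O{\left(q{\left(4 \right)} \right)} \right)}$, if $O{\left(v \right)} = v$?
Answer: $-3051$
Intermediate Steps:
$p{\left(W \right)} = -12 + W$ ($p{\left(W \right)} = -7 + \left(W - 5\right) = -7 + \left(-5 + W\right) = -12 + W$)
$-3057 - p{\left(O{\left(q{\left(4 \right)} \right)} \right)} = -3057 - \left(-12 + 6\right) = -3057 - -6 = -3057 + 6 = -3051$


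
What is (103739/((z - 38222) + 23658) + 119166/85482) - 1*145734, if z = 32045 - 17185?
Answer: -613092751819/4217112 ≈ -1.4538e+5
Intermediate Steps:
z = 14860
(103739/((z - 38222) + 23658) + 119166/85482) - 1*145734 = (103739/((14860 - 38222) + 23658) + 119166/85482) - 1*145734 = (103739/(-23362 + 23658) + 119166*(1/85482)) - 145734 = (103739/296 + 19861/14247) - 145734 = 1483848389/4217112 - 145734 = -613092751819/4217112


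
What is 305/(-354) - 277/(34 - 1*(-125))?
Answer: -48851/18762 ≈ -2.6037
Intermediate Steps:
305/(-354) - 277/(34 - 1*(-125)) = 305*(-1/354) - 277/(34 + 125) = -305/354 - 277/159 = -48851/18762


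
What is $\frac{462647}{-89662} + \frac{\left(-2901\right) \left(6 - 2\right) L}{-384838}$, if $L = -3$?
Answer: $- \frac{90582729865}{17252672378} \approx -5.2504$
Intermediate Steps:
$\frac{462647}{-89662} + \frac{\left(-2901\right) \left(6 - 2\right) L}{-384838} = \frac{462647}{-89662} + \frac{\left(-2901\right) \left(6 - 2\right) \left(-3\right)}{-384838} = 462647 \left(- \frac{1}{89662}\right) + - 2901 \cdot 4 \left(-3\right) \left(- \frac{1}{384838}\right) = - \frac{462647}{89662} + \left(-2901\right) \left(-12\right) \left(- \frac{1}{384838}\right) = - \frac{462647}{89662} + 34812 \left(- \frac{1}{384838}\right) = - \frac{462647}{89662} - \frac{17406}{192419} = - \frac{90582729865}{17252672378}$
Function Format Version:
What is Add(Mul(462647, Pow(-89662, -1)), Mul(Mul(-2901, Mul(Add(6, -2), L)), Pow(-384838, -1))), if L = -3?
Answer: Rational(-90582729865, 17252672378) ≈ -5.2504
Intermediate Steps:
Add(Mul(462647, Pow(-89662, -1)), Mul(Mul(-2901, Mul(Add(6, -2), L)), Pow(-384838, -1))) = Add(Mul(462647, Pow(-89662, -1)), Mul(Mul(-2901, Mul(Add(6, -2), -3)), Pow(-384838, -1))) = Add(Mul(462647, Rational(-1, 89662)), Mul(Mul(-2901, Mul(4, -3)), Rational(-1, 384838))) = Add(Rational(-462647, 89662), Mul(Mul(-2901, -12), Rational(-1, 384838))) = Add(Rational(-462647, 89662), Mul(34812, Rational(-1, 384838))) = Add(Rational(-462647, 89662), Rational(-17406, 192419)) = Rational(-90582729865, 17252672378)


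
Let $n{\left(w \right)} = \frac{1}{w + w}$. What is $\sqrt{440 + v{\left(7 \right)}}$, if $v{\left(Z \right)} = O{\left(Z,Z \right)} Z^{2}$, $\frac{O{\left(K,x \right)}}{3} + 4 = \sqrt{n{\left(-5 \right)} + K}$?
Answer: $\frac{\sqrt{-14800 + 1470 \sqrt{690}}}{10} \approx 15.432$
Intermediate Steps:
$n{\left(w \right)} = \frac{1}{2 w}$
$O{\left(K,x \right)} = -12 + 3 \sqrt{- \frac{1}{10} + K}$ ($O{\left(K,x \right)} = -12 + 3 \sqrt{\frac{1}{2 \left(-5\right)} + K} = -12 + 3 \sqrt{\frac{1}{2} \left(- \frac{1}{5}\right) + K} = -12 + 3 \sqrt{- \frac{1}{10} + K}$)
$v{\left(Z \right)} = Z^{2} \left(-12 + \frac{3 \sqrt{-10 + 100 Z}}{10}\right)$ ($v{\left(Z \right)} = \left(-12 + \frac{3 \sqrt{-10 + 100 Z}}{10}\right) Z^{2} = Z^{2} \left(-12 + \frac{3 \sqrt{-10 + 100 Z}}{10}\right)$)
$\sqrt{440 + v{\left(7 \right)}} = \sqrt{440 + 7^{2} \left(-12 + \frac{3 \sqrt{-10 + 100 \cdot 7}}{10}\right)} = \sqrt{440 + 49 \left(-12 + \frac{3 \sqrt{-10 + 700}}{10}\right)} = \sqrt{440 + 49 \left(-12 + \frac{3 \sqrt{690}}{10}\right)} = \sqrt{440 - \left(588 - \frac{147 \sqrt{690}}{10}\right)} = \sqrt{-148 + \frac{147 \sqrt{690}}{10}}$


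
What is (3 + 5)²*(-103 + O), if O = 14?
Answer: -5696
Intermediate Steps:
(3 + 5)²*(-103 + O) = (3 + 5)²*(-103 + 14) = 8²*(-89) = 64*(-89) = -5696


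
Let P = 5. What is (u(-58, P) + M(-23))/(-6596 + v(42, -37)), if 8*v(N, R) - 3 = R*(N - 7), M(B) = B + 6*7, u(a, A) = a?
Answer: 26/4505 ≈ 0.0057714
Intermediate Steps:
M(B) = 42 + B (M(B) = B + 42 = 42 + B)
v(N, R) = 3/8 + R*(-7 + N)/8 (v(N, R) = 3/8 + (R*(N - 7))/8 = 3/8 + (R*(-7 + N))/8 = 3/8 + R*(-7 + N)/8)
(u(-58, P) + M(-23))/(-6596 + v(42, -37)) = (-58 + (42 - 23))/(-6596 + (3/8 - 7/8*(-37) + (1/8)*42*(-37))) = (-58 + 19)/(-6596 + (3/8 + 259/8 - 777/4)) = -39/(-6596 - 323/2) = -39/(-13515/2) = -39*(-2/13515) = 26/4505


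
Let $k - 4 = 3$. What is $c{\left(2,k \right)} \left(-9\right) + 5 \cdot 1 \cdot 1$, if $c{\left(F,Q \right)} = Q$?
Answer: $-58$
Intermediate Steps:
$k = 7$ ($k = 4 + 3 = 7$)
$c{\left(2,k \right)} \left(-9\right) + 5 \cdot 1 \cdot 1 = 7 \left(-9\right) + 5 \cdot 1 \cdot 1 = -63 + 5 \cdot 1 = -63 + 5 = -58$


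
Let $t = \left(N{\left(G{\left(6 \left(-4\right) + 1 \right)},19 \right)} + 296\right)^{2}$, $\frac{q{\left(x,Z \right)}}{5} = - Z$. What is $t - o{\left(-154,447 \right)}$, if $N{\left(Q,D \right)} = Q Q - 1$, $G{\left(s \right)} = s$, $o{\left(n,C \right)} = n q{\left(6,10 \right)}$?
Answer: $671276$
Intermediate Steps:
$q{\left(x,Z \right)} = - 5 Z$ ($q{\left(x,Z \right)} = 5 \left(- Z\right) = - 5 Z$)
$o{\left(n,C \right)} = - 50 n$ ($o{\left(n,C \right)} = n \left(\left(-5\right) 10\right) = n \left(-50\right) = - 50 n$)
$N{\left(Q,D \right)} = -1 + Q^{2}$ ($N{\left(Q,D \right)} = Q^{2} - 1 = -1 + Q^{2}$)
$t = 678976$ ($t = \left(\left(-1 + \left(6 \left(-4\right) + 1\right)^{2}\right) + 296\right)^{2} = \left(\left(-1 + \left(-24 + 1\right)^{2}\right) + 296\right)^{2} = \left(\left(-1 + \left(-23\right)^{2}\right) + 296\right)^{2} = \left(\left(-1 + 529\right) + 296\right)^{2} = \left(528 + 296\right)^{2} = 824^{2} = 678976$)
$t - o{\left(-154,447 \right)} = 678976 - \left(-50\right) \left(-154\right) = 678976 - 7700 = 671276$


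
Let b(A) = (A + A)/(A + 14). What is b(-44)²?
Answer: 1936/225 ≈ 8.6044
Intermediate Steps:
b(A) = 2*A/(14 + A) (b(A) = (2*A)/(14 + A) = 2*A/(14 + A))
b(-44)² = (2*(-44)/(14 - 44))² = (2*(-44)/(-30))² = (2*(-44)*(-1/30))² = (44/15)² = 1936/225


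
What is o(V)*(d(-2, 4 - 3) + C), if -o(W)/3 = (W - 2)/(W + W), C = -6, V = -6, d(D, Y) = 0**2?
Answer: 12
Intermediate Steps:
d(D, Y) = 0
o(W) = -3*(-2 + W)/(2*W) (o(W) = -3*(W - 2)/(W + W) = -3*(-2 + W)/(2*W))
o(V)*(d(-2, 4 - 3) + C) = (-3/2 + 3/(-6))*(0 - 6) = (-3/2 + 3*(-1/6))*(-6) = (-3/2 - 1/2)*(-6) = -2*(-6) = 12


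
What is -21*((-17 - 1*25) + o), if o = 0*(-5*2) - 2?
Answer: 924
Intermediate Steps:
o = -2 (o = 0*(-10) - 2 = 0 - 2 = -2)
-21*((-17 - 1*25) + o) = -21*((-17 - 1*25) - 2) = -21*((-17 - 25) - 2) = -21*(-42 - 2) = -21*(-44) = 924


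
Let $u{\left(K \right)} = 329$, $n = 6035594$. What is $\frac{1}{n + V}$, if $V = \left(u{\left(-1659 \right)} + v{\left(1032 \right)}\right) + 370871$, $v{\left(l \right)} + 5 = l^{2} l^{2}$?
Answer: $\frac{1}{1134282527365} \approx 8.8161 \cdot 10^{-13}$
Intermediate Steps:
$v{\left(l \right)} = -5 + l^{4}$ ($v{\left(l \right)} = -5 + l^{2} l^{2} = -5 + l^{4}$)
$V = 1134276491771$ ($V = \left(329 - \left(5 - 1032^{4}\right)\right) + 370871 = \left(329 + \left(-5 + 1134276120576\right)\right) + 370871 = \left(329 + 1134276120571\right) + 370871 = 1134276120900 + 370871 = 1134276491771$)
$\frac{1}{n + V} = \frac{1}{6035594 + 1134276491771} = \frac{1}{1134282527365}$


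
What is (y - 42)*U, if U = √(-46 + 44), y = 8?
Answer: -34*I*√2 ≈ -48.083*I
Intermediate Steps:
U = I*√2 (U = √(-2) = I*√2 ≈ 1.4142*I)
(y - 42)*U = (8 - 42)*(I*√2) = -34*I*√2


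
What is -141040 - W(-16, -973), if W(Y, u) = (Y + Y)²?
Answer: -142064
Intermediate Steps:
W(Y, u) = 4*Y² (W(Y, u) = (2*Y)² = 4*Y²)
-141040 - W(-16, -973) = -141040 - 4*(-16)² = -141040 - 4*256 = -141040 - 1*1024 = -141040 - 1024 = -142064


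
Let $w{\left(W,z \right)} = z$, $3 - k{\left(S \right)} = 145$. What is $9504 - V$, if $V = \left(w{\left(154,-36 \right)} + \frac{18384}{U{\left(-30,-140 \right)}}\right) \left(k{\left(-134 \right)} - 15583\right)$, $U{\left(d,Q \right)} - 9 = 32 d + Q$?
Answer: $- \frac{896334636}{1091} \approx -8.2157 \cdot 10^{5}$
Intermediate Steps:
$k{\left(S \right)} = -142$ ($k{\left(S \right)} = 3 - 145 = -142$)
$U{\left(d,Q \right)} = 9 + Q + 32 d$ ($U{\left(d,Q \right)} = 9 + \left(32 d + Q\right) = 9 + \left(Q + 32 d\right) = 9 + Q + 32 d$)
$V = \frac{906703500}{1091}$ ($V = \left(-36 + \frac{18384}{9 - 140 + 32 \left(-30\right)}\right) \left(-142 - 15583\right) = \left(-36 + \frac{18384}{9 - 140 - 960}\right) \left(-15725\right) = \left(-36 + \frac{18384}{-1091}\right) \left(-15725\right) = \left(-36 + 18384 \left(- \frac{1}{1091}\right)\right) \left(-15725\right) = \left(-36 - \frac{18384}{1091}\right) \left(-15725\right) = \left(- \frac{57660}{1091}\right) \left(-15725\right) = \frac{906703500}{1091} \approx 8.3108 \cdot 10^{5}$)
$9504 - V = 9504 - \frac{906703500}{1091} = - \frac{896334636}{1091}$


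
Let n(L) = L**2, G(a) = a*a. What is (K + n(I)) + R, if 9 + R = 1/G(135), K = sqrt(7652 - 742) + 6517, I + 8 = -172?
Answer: 709098301/18225 + sqrt(6910) ≈ 38991.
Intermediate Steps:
G(a) = a**2
I = -180 (I = -8 - 172 = -180)
K = 6517 + sqrt(6910) (K = sqrt(6910) + 6517 = 6517 + sqrt(6910) ≈ 6600.1)
R = -164024/18225 (R = -9 + 1/(135**2) = -9 + 1/18225 = -164024/18225 ≈ -8.9999)
(K + n(I)) + R = ((6517 + sqrt(6910)) + (-180)**2) - 164024/18225 = ((6517 + sqrt(6910)) + 32400) - 164024/18225 = (38917 + sqrt(6910)) - 164024/18225 = 709098301/18225 + sqrt(6910)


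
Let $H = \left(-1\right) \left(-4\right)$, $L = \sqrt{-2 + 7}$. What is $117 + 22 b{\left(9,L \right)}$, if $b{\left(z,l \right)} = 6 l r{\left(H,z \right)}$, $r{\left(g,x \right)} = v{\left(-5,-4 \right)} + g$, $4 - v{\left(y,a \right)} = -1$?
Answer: $117 + 1188 \sqrt{5} \approx 2773.4$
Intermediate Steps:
$v{\left(y,a \right)} = 5$ ($v{\left(y,a \right)} = 4 - -1 = 4 + 1 = 5$)
$L = \sqrt{5} \approx 2.2361$
$H = 4$
$r{\left(g,x \right)} = 5 + g$
$b{\left(z,l \right)} = 54 l$ ($b{\left(z,l \right)} = 6 l \left(5 + 4\right) = 6 l 9 = 54 l$)
$117 + 22 b{\left(9,L \right)} = 117 + 22 \cdot 54 \sqrt{5} = 117 + 1188 \sqrt{5}$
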